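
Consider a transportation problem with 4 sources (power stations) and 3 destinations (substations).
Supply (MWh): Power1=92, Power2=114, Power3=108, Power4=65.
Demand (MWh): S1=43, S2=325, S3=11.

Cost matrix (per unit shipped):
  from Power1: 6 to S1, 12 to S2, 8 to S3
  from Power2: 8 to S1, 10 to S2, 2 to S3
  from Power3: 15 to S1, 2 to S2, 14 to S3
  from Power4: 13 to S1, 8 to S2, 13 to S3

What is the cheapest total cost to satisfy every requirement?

2634

One minimum-cost allocation:
  Power1–S1: 43 × 6 = 258
  Power1–S2: 49 × 12 = 588
  Power2–S2: 103 × 10 = 1030
  Power2–S3: 11 × 2 = 22
  Power3–S2: 108 × 2 = 216
  Power4–S2: 65 × 8 = 520
Total = 258 + 588 + 1030 + 22 + 216 + 520 = 2634.
(Supply check: Power1 ships 92; Power2 ships 114; Power3 ships 108; Power4 ships 65.)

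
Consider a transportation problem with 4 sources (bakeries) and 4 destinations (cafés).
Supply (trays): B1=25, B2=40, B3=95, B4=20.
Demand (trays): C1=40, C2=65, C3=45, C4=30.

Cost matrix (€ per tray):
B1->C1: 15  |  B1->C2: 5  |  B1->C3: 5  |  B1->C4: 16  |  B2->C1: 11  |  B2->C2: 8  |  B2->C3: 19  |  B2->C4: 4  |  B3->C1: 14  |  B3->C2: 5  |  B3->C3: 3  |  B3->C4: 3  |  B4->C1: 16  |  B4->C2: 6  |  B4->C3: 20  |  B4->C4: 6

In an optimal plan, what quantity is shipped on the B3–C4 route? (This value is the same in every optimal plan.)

The minimum-cost plan:
  B1 to C2: 25 × €5 = €125
  B2 to C1: 40 × €11 = €440
  B3 to C2: 20 × €5 = €100
  B3 to C3: 45 × €3 = €135
  B3 to C4: 30 × €3 = €90
  B4 to C2: 20 × €6 = €120
Total cost = €1010.
So B3→C4 carries 30 trays.

30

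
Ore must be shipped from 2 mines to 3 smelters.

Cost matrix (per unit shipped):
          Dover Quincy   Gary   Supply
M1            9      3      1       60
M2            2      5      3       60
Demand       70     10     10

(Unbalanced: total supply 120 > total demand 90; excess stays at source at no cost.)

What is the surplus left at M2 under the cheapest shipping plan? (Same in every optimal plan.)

An optimal plan:
  M1–Dover: 10 tons
  M1–Quincy: 10 tons
  M1–Gary: 10 tons
  M2–Dover: 60 tons
Total cost = 250.
M2 ships 60 of its 60, leaving 0.

0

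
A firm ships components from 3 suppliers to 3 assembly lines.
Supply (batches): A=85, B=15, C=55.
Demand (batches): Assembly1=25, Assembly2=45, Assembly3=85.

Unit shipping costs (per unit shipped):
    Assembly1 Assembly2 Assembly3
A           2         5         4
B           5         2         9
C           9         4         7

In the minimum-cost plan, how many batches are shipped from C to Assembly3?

25

Optimal shipments:
  A–Assembly1: 25 × 2 = 50
  A–Assembly3: 60 × 4 = 240
  B–Assembly2: 15 × 2 = 30
  C–Assembly2: 30 × 4 = 120
  C–Assembly3: 25 × 7 = 175
Total cost = 615.
So C→Assembly3 carries 25 batches.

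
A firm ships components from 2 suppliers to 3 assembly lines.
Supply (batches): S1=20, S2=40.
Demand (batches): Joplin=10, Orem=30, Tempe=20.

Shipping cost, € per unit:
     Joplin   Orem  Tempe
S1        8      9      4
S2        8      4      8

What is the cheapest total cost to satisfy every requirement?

280

An optimal shipping plan:
  S1–Tempe: 20 × €4 = €80
  S2–Joplin: 10 × €8 = €80
  S2–Orem: 30 × €4 = €120
Total = 80 + 80 + 120 = €280.
(Supply check: S1 ships 20; S2 ships 40.)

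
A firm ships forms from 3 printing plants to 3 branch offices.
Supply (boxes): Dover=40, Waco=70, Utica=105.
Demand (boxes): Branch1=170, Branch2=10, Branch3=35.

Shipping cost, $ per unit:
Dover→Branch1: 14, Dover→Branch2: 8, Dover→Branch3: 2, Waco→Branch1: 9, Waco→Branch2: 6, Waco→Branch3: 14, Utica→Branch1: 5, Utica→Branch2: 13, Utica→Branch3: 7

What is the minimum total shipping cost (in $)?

1250

Optimal allocation:
  Dover to Branch2: 5 × $8 = $40
  Dover to Branch3: 35 × $2 = $70
  Waco to Branch1: 65 × $9 = $585
  Waco to Branch2: 5 × $6 = $30
  Utica to Branch1: 105 × $5 = $525
Total = 40 + 70 + 585 + 30 + 525 = $1250.
(Supply check: Dover ships 40; Waco ships 70; Utica ships 105.)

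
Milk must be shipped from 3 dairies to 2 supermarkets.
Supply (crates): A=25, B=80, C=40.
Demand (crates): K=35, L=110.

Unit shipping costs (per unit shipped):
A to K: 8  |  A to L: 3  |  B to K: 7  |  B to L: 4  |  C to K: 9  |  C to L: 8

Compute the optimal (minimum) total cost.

A cheapest plan:
  A→L: 25 × 3 = 75
  B→L: 80 × 4 = 320
  C→K: 35 × 9 = 315
  C→L: 5 × 8 = 40
Total = 75 + 320 + 315 + 40 = 750.

750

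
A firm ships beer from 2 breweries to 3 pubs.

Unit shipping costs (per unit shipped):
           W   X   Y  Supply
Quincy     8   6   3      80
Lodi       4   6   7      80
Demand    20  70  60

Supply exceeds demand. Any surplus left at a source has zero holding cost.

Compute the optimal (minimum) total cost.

One minimum-cost allocation:
  Quincy→X: 20 × 6 = 120
  Quincy→Y: 60 × 3 = 180
  Lodi→W: 20 × 4 = 80
  Lodi→X: 50 × 6 = 300
Total = 120 + 180 + 80 + 300 = 680.

680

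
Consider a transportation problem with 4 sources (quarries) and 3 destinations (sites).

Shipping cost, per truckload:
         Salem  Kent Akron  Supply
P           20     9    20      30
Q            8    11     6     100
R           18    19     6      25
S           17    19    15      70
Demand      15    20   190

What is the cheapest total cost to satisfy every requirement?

2190

An optimal shipping plan:
  P->Salem: 10 × 20 = 200
  P->Kent: 20 × 9 = 180
  Q->Salem: 5 × 8 = 40
  Q->Akron: 95 × 6 = 570
  R->Akron: 25 × 6 = 150
  S->Akron: 70 × 15 = 1050
Total = 200 + 180 + 40 + 570 + 150 + 1050 = 2190.
(Supply check: P ships 30; Q ships 100; R ships 25; S ships 70.)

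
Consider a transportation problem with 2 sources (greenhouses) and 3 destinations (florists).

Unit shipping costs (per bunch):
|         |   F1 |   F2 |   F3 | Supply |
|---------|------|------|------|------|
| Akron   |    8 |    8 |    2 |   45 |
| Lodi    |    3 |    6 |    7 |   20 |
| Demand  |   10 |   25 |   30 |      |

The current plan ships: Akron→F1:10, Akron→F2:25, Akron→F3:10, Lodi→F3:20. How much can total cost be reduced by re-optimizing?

170

Current plan cost = 10·8 + 25·8 + 10·2 + 20·7 = 440.
Optimal plan:
  Akron->F2: 15 × 8 = 120
  Akron->F3: 30 × 2 = 60
  Lodi->F1: 10 × 3 = 30
  Lodi->F2: 10 × 6 = 60
Optimal cost = 270.
Saving = 440 − 270 = 170.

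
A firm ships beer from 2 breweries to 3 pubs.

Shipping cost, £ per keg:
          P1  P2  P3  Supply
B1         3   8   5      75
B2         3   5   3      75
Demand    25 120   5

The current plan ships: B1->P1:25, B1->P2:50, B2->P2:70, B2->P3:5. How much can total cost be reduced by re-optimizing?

Current plan cost = 25·3 + 50·8 + 70·5 + 5·3 = £840.
Optimal plan:
  B1–P1: 25 × £3 = £75
  B1–P2: 45 × £8 = £360
  B1–P3: 5 × £5 = £25
  B2–P2: 75 × £5 = £375
Optimal cost = £835.
Saving = 840 − 835 = £5.

5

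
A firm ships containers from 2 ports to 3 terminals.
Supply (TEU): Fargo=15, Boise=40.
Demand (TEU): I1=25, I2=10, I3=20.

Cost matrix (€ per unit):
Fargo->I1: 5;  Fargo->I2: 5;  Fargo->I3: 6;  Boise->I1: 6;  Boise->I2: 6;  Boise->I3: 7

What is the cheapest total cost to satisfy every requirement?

One minimum-cost allocation:
  Fargo→I1: 15 × €5 = €75
  Boise→I1: 10 × €6 = €60
  Boise→I2: 10 × €6 = €60
  Boise→I3: 20 × €7 = €140
Total = 75 + 60 + 60 + 140 = €335.
(Supply check: Fargo ships 15; Boise ships 40.)

335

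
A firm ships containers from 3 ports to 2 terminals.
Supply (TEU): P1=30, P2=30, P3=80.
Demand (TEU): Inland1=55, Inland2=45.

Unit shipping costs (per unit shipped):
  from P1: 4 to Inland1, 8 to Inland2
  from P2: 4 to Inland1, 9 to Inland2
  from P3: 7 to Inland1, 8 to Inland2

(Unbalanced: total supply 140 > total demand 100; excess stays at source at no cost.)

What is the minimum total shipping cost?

580

One minimum-cost allocation:
  P1 to Inland1: 25 × 4 = 100
  P1 to Inland2: 5 × 8 = 40
  P2 to Inland1: 30 × 4 = 120
  P3 to Inland2: 40 × 8 = 320
Total = 100 + 40 + 120 + 320 = 580.
(Supply check: P1 ships 30; P2 ships 30; P3 ships 40.)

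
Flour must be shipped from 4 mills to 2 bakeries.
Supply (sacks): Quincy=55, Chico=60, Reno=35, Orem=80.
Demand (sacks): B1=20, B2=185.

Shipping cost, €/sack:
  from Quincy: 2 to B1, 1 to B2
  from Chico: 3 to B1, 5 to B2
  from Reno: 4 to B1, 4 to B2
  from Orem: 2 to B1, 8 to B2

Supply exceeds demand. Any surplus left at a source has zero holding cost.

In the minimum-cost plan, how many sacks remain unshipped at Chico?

0

Minimum-cost shipments:
  Quincy→B2: 55 × €1 = €55
  Chico→B2: 60 × €5 = €300
  Reno→B2: 35 × €4 = €140
  Orem→B1: 20 × €2 = €40
  Orem→B2: 35 × €8 = €280
Total cost = €815.
Chico ships 60 of its 60, leaving 0.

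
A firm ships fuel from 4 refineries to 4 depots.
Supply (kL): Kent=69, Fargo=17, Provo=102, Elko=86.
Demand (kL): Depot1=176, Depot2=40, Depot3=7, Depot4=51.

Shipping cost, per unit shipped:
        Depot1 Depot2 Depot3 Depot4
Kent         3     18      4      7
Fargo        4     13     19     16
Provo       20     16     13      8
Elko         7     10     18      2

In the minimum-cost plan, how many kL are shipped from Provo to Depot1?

4

The minimum-cost plan:
  Kent–Depot1: 69 × 3 = 207
  Fargo–Depot1: 17 × 4 = 68
  Provo–Depot1: 4 × 20 = 80
  Provo–Depot2: 40 × 16 = 640
  Provo–Depot3: 7 × 13 = 91
  Provo–Depot4: 51 × 8 = 408
  Elko–Depot1: 86 × 7 = 602
Total cost = 2096.
So Provo→Depot1 carries 4 kL.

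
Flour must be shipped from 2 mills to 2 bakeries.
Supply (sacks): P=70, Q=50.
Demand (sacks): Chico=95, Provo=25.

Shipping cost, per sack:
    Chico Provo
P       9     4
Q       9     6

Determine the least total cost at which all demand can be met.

A cheapest plan:
  P to Chico: 45 × 9 = 405
  P to Provo: 25 × 4 = 100
  Q to Chico: 50 × 9 = 450
Total = 405 + 100 + 450 = 955.

955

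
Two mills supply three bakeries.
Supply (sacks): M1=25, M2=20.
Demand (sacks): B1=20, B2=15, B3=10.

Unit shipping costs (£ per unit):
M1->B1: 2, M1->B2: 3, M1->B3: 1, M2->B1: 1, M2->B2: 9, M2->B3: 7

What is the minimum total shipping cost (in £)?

One minimum-cost allocation:
  M1->B2: 15 sacks
  M1->B3: 10 sacks
  M2->B1: 20 sacks
Total cost = £75.
(Supply check: M1 ships 25; M2 ships 20.)

75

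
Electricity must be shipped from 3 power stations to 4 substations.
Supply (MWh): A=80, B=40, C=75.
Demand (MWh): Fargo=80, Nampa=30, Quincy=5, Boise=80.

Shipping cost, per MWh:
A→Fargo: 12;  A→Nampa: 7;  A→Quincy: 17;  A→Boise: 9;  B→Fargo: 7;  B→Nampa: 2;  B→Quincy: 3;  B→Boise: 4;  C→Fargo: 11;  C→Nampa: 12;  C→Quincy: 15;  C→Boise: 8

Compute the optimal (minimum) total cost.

One minimum-cost allocation:
  A→Nampa: 30 × 7 = 210
  A→Boise: 50 × 9 = 450
  B→Fargo: 35 × 7 = 245
  B→Quincy: 5 × 3 = 15
  C→Fargo: 45 × 11 = 495
  C→Boise: 30 × 8 = 240
Total = 210 + 450 + 245 + 15 + 495 + 240 = 1655.

1655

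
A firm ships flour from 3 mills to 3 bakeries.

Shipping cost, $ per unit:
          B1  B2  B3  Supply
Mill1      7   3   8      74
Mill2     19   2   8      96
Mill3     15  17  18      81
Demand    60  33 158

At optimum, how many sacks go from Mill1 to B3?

74

The minimum-cost plan:
  Mill1–B3: 74 × $8 = $592
  Mill2–B2: 33 × $2 = $66
  Mill2–B3: 63 × $8 = $504
  Mill3–B1: 60 × $15 = $900
  Mill3–B3: 21 × $18 = $378
Total cost = $2440.
So Mill1→B3 carries 74 sacks.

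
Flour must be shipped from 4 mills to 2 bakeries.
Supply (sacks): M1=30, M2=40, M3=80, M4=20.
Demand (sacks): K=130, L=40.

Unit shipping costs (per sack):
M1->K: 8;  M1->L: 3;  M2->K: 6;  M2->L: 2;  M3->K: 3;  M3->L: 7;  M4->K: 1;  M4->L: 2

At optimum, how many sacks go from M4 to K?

Solving gives:
  M1→L: 30 × 3 = 90
  M2→K: 30 × 6 = 180
  M2→L: 10 × 2 = 20
  M3→K: 80 × 3 = 240
  M4→K: 20 × 1 = 20
Total cost = 550.
So M4→K carries 20 sacks.

20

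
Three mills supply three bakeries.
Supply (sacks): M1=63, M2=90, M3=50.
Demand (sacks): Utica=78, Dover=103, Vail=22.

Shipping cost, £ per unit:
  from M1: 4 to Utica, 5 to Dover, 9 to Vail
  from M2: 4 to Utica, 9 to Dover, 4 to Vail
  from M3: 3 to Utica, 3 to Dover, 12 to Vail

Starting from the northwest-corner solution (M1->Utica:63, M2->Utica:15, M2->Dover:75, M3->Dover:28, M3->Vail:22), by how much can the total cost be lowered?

520

Current plan cost = 63·4 + 15·4 + 75·9 + 28·3 + 22·12 = £1335.
Optimal plan:
  M1→Utica: 10 × £4 = £40
  M1→Dover: 53 × £5 = £265
  M2→Utica: 68 × £4 = £272
  M2→Vail: 22 × £4 = £88
  M3→Dover: 50 × £3 = £150
Optimal cost = £815.
Saving = 1335 − 815 = £520.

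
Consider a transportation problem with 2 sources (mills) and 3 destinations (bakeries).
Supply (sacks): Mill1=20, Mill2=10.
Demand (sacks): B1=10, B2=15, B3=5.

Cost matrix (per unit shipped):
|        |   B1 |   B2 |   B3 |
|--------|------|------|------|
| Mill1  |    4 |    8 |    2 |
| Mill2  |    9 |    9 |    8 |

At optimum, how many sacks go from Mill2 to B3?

0

Optimal shipments:
  Mill1->B1: 10 × 4 = 40
  Mill1->B2: 5 × 8 = 40
  Mill1->B3: 5 × 2 = 10
  Mill2->B2: 10 × 9 = 90
Total cost = 180.
The route Mill2→B3 is not used.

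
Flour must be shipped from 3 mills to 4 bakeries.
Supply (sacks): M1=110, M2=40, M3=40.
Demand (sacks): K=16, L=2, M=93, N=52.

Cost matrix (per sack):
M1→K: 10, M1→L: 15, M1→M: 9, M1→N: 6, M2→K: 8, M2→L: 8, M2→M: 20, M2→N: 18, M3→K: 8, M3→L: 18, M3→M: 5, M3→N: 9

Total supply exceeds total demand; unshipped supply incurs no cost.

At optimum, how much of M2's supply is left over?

Minimum-cost shipments:
  M1–M: 53 × 9 = 477
  M1–N: 52 × 6 = 312
  M2–K: 16 × 8 = 128
  M2–L: 2 × 8 = 16
  M3–M: 40 × 5 = 200
Total cost = 1133.
M2 ships 18 of its 40, leaving 22.

22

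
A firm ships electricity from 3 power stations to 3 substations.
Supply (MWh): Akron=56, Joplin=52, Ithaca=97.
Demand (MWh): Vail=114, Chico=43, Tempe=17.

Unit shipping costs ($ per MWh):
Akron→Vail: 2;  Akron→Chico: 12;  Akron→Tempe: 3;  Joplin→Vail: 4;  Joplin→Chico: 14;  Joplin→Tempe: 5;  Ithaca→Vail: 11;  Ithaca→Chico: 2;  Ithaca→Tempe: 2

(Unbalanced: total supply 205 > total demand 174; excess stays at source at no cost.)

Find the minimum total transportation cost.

One minimum-cost allocation:
  Akron->Vail: 56 × $2 = $112
  Joplin->Vail: 52 × $4 = $208
  Ithaca->Vail: 6 × $11 = $66
  Ithaca->Chico: 43 × $2 = $86
  Ithaca->Tempe: 17 × $2 = $34
Total = 112 + 208 + 66 + 86 + 34 = $506.

506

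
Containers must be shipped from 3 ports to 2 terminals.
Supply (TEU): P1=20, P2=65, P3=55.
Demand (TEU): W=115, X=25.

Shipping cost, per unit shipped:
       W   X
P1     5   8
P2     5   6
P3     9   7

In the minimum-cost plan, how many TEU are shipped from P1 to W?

20

Optimal shipments:
  P1→W: 20 × 5 = 100
  P2→W: 65 × 5 = 325
  P3→W: 30 × 9 = 270
  P3→X: 25 × 7 = 175
Total cost = 870.
So P1→W carries 20 TEU.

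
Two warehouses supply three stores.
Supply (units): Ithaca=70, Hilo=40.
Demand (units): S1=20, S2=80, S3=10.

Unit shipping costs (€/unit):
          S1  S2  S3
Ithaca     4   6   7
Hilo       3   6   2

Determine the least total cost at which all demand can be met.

A cheapest plan:
  Ithaca->S2: 70 × €6 = €420
  Hilo->S1: 20 × €3 = €60
  Hilo->S2: 10 × €6 = €60
  Hilo->S3: 10 × €2 = €20
Total = 420 + 60 + 60 + 20 = €560.

560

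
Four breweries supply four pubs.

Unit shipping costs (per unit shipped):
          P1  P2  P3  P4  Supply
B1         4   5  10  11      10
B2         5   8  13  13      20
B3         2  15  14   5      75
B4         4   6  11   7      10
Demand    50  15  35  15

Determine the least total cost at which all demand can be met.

710

A cheapest plan:
  B1→P2: 10 × 5 = 50
  B2→P2: 5 × 8 = 40
  B2→P3: 15 × 13 = 195
  B3→P1: 50 × 2 = 100
  B3→P3: 10 × 14 = 140
  B3→P4: 15 × 5 = 75
  B4→P3: 10 × 11 = 110
Total = 50 + 40 + 195 + 100 + 140 + 75 + 110 = 710.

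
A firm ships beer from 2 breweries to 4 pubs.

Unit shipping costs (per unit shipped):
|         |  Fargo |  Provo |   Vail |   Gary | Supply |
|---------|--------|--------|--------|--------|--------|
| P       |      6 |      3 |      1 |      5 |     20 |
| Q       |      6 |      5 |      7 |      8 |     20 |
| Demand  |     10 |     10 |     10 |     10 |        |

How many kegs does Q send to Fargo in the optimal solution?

10

Optimal shipments:
  P->Vail: 10 kegs
  P->Gary: 10 kegs
  Q->Fargo: 10 kegs
  Q->Provo: 10 kegs
Total cost = 170.
So Q→Fargo carries 10 kegs.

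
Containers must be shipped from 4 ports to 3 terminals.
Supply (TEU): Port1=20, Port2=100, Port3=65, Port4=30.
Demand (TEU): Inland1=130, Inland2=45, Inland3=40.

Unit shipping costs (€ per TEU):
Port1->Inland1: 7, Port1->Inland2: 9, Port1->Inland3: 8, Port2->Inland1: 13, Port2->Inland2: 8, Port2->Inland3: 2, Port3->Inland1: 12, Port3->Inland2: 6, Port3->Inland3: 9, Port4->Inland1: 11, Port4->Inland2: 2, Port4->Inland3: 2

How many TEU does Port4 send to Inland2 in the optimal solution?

30

Solving gives:
  Port1–Inland1: 20 × €7 = €140
  Port2–Inland1: 60 × €13 = €780
  Port2–Inland3: 40 × €2 = €80
  Port3–Inland1: 50 × €12 = €600
  Port3–Inland2: 15 × €6 = €90
  Port4–Inland2: 30 × €2 = €60
Total cost = €1750.
So Port4→Inland2 carries 30 TEU.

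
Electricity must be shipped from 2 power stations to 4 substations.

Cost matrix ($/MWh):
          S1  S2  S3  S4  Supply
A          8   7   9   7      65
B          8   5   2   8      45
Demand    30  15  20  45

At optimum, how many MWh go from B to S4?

0

The minimum-cost plan:
  A→S1: 20 MWh
  A→S4: 45 MWh
  B→S1: 10 MWh
  B→S2: 15 MWh
  B→S3: 20 MWh
Total cost = $670.
The route B→S4 is not used.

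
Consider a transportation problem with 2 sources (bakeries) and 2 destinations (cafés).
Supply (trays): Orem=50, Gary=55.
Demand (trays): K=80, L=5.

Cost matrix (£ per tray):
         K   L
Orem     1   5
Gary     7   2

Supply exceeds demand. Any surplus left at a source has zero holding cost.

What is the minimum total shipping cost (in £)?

A cheapest plan:
  Orem→K: 50 × £1 = £50
  Gary→K: 30 × £7 = £210
  Gary→L: 5 × £2 = £10
Total = 50 + 210 + 10 = £270.
(Supply check: Orem ships 50; Gary ships 35.)

270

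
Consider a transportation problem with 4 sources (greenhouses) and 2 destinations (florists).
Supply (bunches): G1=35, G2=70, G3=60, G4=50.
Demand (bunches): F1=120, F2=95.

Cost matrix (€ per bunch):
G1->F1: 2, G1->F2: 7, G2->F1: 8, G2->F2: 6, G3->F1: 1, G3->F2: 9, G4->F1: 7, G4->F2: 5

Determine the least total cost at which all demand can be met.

An optimal shipping plan:
  G1–F1: 35 × €2 = €70
  G2–F1: 25 × €8 = €200
  G2–F2: 45 × €6 = €270
  G3–F1: 60 × €1 = €60
  G4–F2: 50 × €5 = €250
Total = 70 + 200 + 270 + 60 + 250 = €850.
(Supply check: G1 ships 35; G2 ships 70; G3 ships 60; G4 ships 50.)

850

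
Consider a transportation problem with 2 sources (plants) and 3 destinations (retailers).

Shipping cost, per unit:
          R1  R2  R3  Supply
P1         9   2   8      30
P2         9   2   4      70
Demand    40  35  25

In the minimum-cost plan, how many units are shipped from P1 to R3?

Solving gives:
  P1–R1: 30 units
  P2–R1: 10 units
  P2–R2: 35 units
  P2–R3: 25 units
Total cost = 530.
The route P1→R3 is not used.

0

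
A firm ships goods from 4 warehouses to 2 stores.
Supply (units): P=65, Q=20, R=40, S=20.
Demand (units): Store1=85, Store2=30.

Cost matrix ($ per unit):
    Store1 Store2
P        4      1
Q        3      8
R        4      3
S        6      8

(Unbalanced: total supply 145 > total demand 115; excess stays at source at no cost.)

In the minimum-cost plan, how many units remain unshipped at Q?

Minimum-cost shipments:
  P->Store1: 25 × $4 = $100
  P->Store2: 30 × $1 = $30
  Q->Store1: 20 × $3 = $60
  R->Store1: 40 × $4 = $160
Total cost = $350.
Q ships 20 of its 20, leaving 0.

0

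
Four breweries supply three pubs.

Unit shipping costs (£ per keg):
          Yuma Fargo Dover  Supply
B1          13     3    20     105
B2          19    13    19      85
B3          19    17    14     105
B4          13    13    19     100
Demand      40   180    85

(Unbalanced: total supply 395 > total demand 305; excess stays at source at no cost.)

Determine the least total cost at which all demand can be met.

An optimal shipping plan:
  B1->Fargo: 105 × £3 = £315
  B2->Fargo: 15 × £13 = £195
  B3->Dover: 85 × £14 = £1190
  B4->Yuma: 40 × £13 = £520
  B4->Fargo: 60 × £13 = £780
Total = 315 + 195 + 1190 + 520 + 780 = £3000.

3000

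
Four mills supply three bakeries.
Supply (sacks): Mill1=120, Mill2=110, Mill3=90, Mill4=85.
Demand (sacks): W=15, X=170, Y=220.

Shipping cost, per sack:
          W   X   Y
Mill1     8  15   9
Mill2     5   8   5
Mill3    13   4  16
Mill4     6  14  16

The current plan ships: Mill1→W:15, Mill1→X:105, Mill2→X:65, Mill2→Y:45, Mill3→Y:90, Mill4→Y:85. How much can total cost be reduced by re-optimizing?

Current plan cost = 15·8 + 105·15 + 65·8 + 45·5 + 90·16 + 85·16 = 5240.
Optimal plan:
  Mill1->Y: 120 sacks
  Mill2->X: 10 sacks
  Mill2->Y: 100 sacks
  Mill3->X: 90 sacks
  Mill4->W: 15 sacks
  Mill4->X: 70 sacks
Optimal cost = 3090.
Saving = 5240 − 3090 = 2150.

2150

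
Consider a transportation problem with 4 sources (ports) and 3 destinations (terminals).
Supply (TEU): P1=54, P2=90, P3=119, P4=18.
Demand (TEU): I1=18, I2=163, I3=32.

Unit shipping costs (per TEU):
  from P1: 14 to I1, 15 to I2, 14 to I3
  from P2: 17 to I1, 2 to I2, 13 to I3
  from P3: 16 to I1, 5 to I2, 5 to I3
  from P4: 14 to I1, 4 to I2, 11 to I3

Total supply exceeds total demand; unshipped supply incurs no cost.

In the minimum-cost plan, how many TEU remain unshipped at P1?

36

Minimum-cost shipments:
  P1->I1: 18 × 14 = 252
  P2->I2: 90 × 2 = 180
  P3->I2: 55 × 5 = 275
  P3->I3: 32 × 5 = 160
  P4->I2: 18 × 4 = 72
Total cost = 939.
P1 ships 18 of its 54, leaving 36.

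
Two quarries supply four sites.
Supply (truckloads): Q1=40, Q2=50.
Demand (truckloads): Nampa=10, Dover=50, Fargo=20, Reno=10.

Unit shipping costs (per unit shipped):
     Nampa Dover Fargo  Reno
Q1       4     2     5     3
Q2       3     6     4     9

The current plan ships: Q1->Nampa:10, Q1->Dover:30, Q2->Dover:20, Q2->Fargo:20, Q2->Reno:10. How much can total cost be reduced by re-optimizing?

70

Current plan cost = 10·4 + 30·2 + 20·6 + 20·4 + 10·9 = 390.
Optimal plan:
  Q1->Dover: 30 truckloads
  Q1->Reno: 10 truckloads
  Q2->Nampa: 10 truckloads
  Q2->Dover: 20 truckloads
  Q2->Fargo: 20 truckloads
Optimal cost = 320.
Saving = 390 − 320 = 70.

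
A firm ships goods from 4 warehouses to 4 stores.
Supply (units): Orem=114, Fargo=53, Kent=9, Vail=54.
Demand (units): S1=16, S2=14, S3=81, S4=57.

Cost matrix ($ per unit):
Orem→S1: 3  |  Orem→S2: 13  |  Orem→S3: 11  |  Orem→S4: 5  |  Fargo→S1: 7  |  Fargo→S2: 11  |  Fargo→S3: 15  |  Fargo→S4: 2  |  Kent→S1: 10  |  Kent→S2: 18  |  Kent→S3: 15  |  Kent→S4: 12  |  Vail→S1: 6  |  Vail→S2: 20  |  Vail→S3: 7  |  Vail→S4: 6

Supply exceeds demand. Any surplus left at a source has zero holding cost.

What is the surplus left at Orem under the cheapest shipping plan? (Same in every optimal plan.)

An optimal plan:
  Orem→S1: 16 units
  Orem→S2: 14 units
  Orem→S3: 27 units
  Orem→S4: 4 units
  Fargo→S4: 53 units
  Vail→S3: 54 units
Total cost = $1031.
Orem ships 61 of its 114, leaving 53.

53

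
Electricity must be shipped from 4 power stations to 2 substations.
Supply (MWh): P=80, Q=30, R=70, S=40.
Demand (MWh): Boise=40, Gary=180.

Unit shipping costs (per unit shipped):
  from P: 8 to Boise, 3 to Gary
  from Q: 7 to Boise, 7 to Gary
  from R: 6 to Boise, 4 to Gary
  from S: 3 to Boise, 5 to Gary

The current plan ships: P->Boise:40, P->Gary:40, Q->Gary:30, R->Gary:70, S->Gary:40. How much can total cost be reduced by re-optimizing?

Current plan cost = 40·8 + 40·3 + 30·7 + 70·4 + 40·5 = 1130.
Optimal plan:
  P–Gary: 80 MWh
  Q–Gary: 30 MWh
  R–Gary: 70 MWh
  S–Boise: 40 MWh
Optimal cost = 850.
Saving = 1130 − 850 = 280.

280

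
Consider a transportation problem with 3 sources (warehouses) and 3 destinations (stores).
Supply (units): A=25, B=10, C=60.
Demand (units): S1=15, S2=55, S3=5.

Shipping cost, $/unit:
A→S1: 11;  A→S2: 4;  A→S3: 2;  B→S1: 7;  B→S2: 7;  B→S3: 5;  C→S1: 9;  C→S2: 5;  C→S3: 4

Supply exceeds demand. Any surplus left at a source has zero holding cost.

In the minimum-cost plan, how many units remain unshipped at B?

0

An optimal plan:
  A to S2: 20 × $4 = $80
  A to S3: 5 × $2 = $10
  B to S1: 10 × $7 = $70
  C to S1: 5 × $9 = $45
  C to S2: 35 × $5 = $175
Total cost = $380.
B ships 10 of its 10, leaving 0.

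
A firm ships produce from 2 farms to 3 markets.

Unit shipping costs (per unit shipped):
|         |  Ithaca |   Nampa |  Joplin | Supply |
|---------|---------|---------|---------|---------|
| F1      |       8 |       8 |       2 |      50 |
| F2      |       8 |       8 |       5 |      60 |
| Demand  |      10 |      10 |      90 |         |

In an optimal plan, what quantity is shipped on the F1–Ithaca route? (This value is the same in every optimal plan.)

Optimal shipments:
  F1–Joplin: 50 × 2 = 100
  F2–Ithaca: 10 × 8 = 80
  F2–Nampa: 10 × 8 = 80
  F2–Joplin: 40 × 5 = 200
Total cost = 460.
The route F1→Ithaca is not used.

0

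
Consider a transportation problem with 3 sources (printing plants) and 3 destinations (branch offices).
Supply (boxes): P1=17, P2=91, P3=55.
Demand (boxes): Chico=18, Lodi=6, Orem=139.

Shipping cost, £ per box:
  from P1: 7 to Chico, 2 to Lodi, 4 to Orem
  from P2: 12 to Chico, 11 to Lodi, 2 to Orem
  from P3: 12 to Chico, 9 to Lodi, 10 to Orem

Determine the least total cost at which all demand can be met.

824

Optimal allocation:
  P1→Lodi: 6 × £2 = £12
  P1→Orem: 11 × £4 = £44
  P2→Orem: 91 × £2 = £182
  P3→Chico: 18 × £12 = £216
  P3→Orem: 37 × £10 = £370
Total = 12 + 44 + 182 + 216 + 370 = £824.
(Supply check: P1 ships 17; P2 ships 91; P3 ships 55.)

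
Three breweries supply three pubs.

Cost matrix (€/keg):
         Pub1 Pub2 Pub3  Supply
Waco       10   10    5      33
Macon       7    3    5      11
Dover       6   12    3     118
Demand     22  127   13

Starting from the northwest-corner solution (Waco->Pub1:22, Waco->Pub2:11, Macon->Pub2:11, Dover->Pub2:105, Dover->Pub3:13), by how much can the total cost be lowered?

Current plan cost = 22·10 + 11·10 + 11·3 + 105·12 + 13·3 = €1662.
Optimal plan:
  Waco→Pub2: 33 kegs
  Macon→Pub2: 11 kegs
  Dover→Pub1: 22 kegs
  Dover→Pub2: 83 kegs
  Dover→Pub3: 13 kegs
Optimal cost = €1530.
Saving = 1662 − 1530 = €132.

132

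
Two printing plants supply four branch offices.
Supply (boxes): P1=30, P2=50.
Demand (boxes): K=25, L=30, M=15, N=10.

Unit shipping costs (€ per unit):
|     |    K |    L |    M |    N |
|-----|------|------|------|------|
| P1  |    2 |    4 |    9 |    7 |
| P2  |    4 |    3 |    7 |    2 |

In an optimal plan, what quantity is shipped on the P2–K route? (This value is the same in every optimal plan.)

Optimal shipments:
  P1→K: 25 × €2 = €50
  P1→L: 5 × €4 = €20
  P2→L: 25 × €3 = €75
  P2→M: 15 × €7 = €105
  P2→N: 10 × €2 = €20
Total cost = €270.
The route P2→K is not used.

0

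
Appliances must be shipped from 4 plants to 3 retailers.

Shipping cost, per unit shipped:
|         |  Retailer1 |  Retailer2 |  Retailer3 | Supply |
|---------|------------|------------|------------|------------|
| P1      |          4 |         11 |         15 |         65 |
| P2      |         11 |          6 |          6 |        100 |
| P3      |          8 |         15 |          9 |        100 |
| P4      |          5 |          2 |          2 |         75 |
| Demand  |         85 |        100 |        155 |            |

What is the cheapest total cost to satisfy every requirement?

1890

A cheapest plan:
  P1 to Retailer1: 65 × 4 = 260
  P2 to Retailer2: 100 × 6 = 600
  P3 to Retailer1: 20 × 8 = 160
  P3 to Retailer3: 80 × 9 = 720
  P4 to Retailer3: 75 × 2 = 150
Total = 260 + 600 + 160 + 720 + 150 = 1890.
(Supply check: P1 ships 65; P2 ships 100; P3 ships 100; P4 ships 75.)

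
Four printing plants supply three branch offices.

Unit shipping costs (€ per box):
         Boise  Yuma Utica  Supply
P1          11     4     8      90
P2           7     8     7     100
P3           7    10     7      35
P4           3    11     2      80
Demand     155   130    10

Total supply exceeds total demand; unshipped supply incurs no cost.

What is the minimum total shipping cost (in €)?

1505

Optimal allocation:
  P1–Yuma: 90 × €4 = €360
  P2–Boise: 50 × €7 = €350
  P2–Yuma: 40 × €8 = €320
  P3–Boise: 35 × €7 = €245
  P4–Boise: 70 × €3 = €210
  P4–Utica: 10 × €2 = €20
Total = 360 + 350 + 320 + 245 + 210 + 20 = €1505.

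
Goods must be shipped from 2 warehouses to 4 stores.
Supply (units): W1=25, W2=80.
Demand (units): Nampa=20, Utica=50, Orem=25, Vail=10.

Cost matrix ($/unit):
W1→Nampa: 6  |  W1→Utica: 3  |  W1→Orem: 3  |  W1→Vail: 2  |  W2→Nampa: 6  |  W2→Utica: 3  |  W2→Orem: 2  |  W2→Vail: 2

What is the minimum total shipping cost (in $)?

340

A cheapest plan:
  W1→Utica: 25 units
  W2→Nampa: 20 units
  W2→Utica: 25 units
  W2→Orem: 25 units
  W2→Vail: 10 units
Total cost = $340.
(Supply check: W1 ships 25; W2 ships 80.)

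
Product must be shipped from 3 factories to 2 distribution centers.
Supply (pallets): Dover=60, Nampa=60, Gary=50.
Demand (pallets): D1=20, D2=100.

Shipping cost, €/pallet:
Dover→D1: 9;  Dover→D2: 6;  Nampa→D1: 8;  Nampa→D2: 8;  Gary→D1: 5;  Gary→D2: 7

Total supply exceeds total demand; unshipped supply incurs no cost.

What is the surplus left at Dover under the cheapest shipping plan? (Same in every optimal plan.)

0

An optimal plan:
  Dover->D2: 60 × €6 = €360
  Nampa->D2: 10 × €8 = €80
  Gary->D1: 20 × €5 = €100
  Gary->D2: 30 × €7 = €210
Total cost = €750.
Dover ships 60 of its 60, leaving 0.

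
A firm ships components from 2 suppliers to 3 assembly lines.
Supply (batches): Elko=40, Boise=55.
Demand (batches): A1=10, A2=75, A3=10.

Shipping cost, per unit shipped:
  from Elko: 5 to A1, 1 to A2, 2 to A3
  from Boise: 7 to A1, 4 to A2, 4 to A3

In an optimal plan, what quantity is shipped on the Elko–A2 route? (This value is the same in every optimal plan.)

Optimal shipments:
  Elko->A2: 40 × 1 = 40
  Boise->A1: 10 × 7 = 70
  Boise->A2: 35 × 4 = 140
  Boise->A3: 10 × 4 = 40
Total cost = 290.
So Elko→A2 carries 40 batches.

40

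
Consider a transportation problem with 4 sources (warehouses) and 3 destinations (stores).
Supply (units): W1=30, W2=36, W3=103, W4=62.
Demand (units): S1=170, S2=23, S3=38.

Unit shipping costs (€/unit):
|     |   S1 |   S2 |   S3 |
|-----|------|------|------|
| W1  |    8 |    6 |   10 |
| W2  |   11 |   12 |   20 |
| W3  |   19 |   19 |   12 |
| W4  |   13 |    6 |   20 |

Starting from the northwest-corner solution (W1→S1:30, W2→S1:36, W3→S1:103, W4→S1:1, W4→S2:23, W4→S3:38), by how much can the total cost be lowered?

532

Current plan cost = 30·8 + 36·11 + 103·19 + 1·13 + 23·6 + 38·20 = €3504.
Optimal plan:
  W1->S1: 30 units
  W2->S1: 36 units
  W3->S1: 65 units
  W3->S3: 38 units
  W4->S1: 39 units
  W4->S2: 23 units
Optimal cost = €2972.
Saving = 3504 − 2972 = €532.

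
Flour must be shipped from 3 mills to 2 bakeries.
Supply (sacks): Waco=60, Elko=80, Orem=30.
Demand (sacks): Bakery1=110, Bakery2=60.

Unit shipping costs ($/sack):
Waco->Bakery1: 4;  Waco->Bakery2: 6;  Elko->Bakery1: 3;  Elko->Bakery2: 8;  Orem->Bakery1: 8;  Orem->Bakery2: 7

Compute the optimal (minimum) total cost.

Optimal allocation:
  Waco→Bakery1: 30 × $4 = $120
  Waco→Bakery2: 30 × $6 = $180
  Elko→Bakery1: 80 × $3 = $240
  Orem→Bakery2: 30 × $7 = $210
Total = 120 + 180 + 240 + 210 = $750.

750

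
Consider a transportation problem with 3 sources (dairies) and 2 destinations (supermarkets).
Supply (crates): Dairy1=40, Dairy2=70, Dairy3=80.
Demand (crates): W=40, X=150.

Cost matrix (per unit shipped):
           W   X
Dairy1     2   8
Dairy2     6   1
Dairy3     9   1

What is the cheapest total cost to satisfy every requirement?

230

Optimal allocation:
  Dairy1→W: 40 × 2 = 80
  Dairy2→X: 70 × 1 = 70
  Dairy3→X: 80 × 1 = 80
Total = 80 + 70 + 80 = 230.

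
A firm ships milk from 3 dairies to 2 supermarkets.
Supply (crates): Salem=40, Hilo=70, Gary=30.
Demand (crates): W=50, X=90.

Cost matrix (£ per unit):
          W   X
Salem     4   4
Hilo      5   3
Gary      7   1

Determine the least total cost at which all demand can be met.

Optimal allocation:
  Salem→W: 40 × £4 = £160
  Hilo→W: 10 × £5 = £50
  Hilo→X: 60 × £3 = £180
  Gary→X: 30 × £1 = £30
Total = 160 + 50 + 180 + 30 = £420.
(Supply check: Salem ships 40; Hilo ships 70; Gary ships 30.)

420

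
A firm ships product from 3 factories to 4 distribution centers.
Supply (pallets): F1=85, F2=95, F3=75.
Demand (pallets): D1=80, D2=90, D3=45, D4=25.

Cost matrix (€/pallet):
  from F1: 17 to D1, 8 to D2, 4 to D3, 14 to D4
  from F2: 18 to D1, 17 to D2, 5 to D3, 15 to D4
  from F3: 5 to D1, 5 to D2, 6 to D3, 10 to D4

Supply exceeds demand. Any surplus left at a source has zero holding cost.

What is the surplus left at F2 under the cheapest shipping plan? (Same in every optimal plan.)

An optimal plan:
  F1–D2: 85 × €8 = €680
  F2–D1: 5 × €18 = €90
  F2–D2: 5 × €17 = €85
  F2–D3: 45 × €5 = €225
  F2–D4: 25 × €15 = €375
  F3–D1: 75 × €5 = €375
Total cost = €1830.
F2 ships 80 of its 95, leaving 15.

15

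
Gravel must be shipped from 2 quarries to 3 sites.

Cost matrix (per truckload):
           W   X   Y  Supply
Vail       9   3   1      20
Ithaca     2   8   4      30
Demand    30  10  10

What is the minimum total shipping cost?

One minimum-cost allocation:
  Vail to X: 10 × 3 = 30
  Vail to Y: 10 × 1 = 10
  Ithaca to W: 30 × 2 = 60
Total = 30 + 10 + 60 = 100.
(Supply check: Vail ships 20; Ithaca ships 30.)

100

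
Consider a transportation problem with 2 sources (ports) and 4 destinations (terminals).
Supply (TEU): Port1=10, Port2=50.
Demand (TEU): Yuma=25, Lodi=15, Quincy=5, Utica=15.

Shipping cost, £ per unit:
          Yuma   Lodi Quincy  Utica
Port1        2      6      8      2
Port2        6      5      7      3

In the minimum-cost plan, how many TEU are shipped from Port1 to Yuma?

10

Optimal shipments:
  Port1→Yuma: 10 × £2 = £20
  Port2→Yuma: 15 × £6 = £90
  Port2→Lodi: 15 × £5 = £75
  Port2→Quincy: 5 × £7 = £35
  Port2→Utica: 15 × £3 = £45
Total cost = £265.
So Port1→Yuma carries 10 TEU.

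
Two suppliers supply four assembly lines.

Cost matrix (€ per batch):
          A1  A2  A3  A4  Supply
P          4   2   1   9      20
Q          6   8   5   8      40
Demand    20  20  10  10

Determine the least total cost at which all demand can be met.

290

A cheapest plan:
  P–A2: 20 batches
  Q–A1: 20 batches
  Q–A3: 10 batches
  Q–A4: 10 batches
Total cost = €290.
(Supply check: P ships 20; Q ships 40.)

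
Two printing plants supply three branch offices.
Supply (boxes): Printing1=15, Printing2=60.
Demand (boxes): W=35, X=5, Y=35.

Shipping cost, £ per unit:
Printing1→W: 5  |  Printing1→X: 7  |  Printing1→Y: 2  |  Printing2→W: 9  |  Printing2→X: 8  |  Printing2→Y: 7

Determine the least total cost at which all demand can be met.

525

One minimum-cost allocation:
  Printing1 to Y: 15 × £2 = £30
  Printing2 to W: 35 × £9 = £315
  Printing2 to X: 5 × £8 = £40
  Printing2 to Y: 20 × £7 = £140
Total = 30 + 315 + 40 + 140 = £525.
(Supply check: Printing1 ships 15; Printing2 ships 60.)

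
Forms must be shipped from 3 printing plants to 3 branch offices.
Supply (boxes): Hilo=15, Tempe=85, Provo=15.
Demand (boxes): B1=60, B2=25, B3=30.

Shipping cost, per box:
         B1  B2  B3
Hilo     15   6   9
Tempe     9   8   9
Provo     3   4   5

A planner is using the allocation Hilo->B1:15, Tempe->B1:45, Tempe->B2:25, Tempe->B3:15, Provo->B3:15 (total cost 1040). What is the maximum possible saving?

150

Current plan cost = 15·15 + 45·9 + 25·8 + 15·9 + 15·5 = 1040.
Optimal plan:
  Hilo->B2: 15 × 6 = 90
  Tempe->B1: 45 × 9 = 405
  Tempe->B2: 10 × 8 = 80
  Tempe->B3: 30 × 9 = 270
  Provo->B1: 15 × 3 = 45
Optimal cost = 890.
Saving = 1040 − 890 = 150.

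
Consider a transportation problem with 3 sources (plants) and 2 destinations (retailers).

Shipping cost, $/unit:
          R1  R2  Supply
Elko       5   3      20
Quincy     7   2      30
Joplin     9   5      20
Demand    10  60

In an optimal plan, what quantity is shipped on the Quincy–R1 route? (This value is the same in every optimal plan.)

0

Optimal shipments:
  Elko–R1: 10 × $5 = $50
  Elko–R2: 10 × $3 = $30
  Quincy–R2: 30 × $2 = $60
  Joplin–R2: 20 × $5 = $100
Total cost = $240.
The route Quincy→R1 is not used.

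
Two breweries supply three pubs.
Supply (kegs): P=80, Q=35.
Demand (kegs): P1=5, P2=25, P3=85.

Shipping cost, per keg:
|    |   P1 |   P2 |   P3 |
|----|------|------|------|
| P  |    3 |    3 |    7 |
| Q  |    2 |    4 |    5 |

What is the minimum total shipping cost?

A cheapest plan:
  P to P1: 5 kegs
  P to P2: 25 kegs
  P to P3: 50 kegs
  Q to P3: 35 kegs
Total cost = 615.

615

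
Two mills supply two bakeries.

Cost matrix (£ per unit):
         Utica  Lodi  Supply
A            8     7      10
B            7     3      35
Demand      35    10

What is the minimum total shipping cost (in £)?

A cheapest plan:
  A->Utica: 10 × £8 = £80
  B->Utica: 25 × £7 = £175
  B->Lodi: 10 × £3 = £30
Total = 80 + 175 + 30 = £285.

285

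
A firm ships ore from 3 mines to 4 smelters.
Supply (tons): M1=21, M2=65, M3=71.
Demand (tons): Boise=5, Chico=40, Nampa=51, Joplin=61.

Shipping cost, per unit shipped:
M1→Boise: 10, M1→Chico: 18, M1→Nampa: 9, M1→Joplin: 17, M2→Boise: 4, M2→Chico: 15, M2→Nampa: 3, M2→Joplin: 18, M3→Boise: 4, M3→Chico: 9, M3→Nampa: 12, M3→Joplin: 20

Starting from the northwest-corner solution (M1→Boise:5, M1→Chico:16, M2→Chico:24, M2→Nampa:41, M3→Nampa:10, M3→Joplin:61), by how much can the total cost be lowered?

Current plan cost = 5·10 + 16·18 + 24·15 + 41·3 + 10·12 + 61·20 = 2161.
Optimal plan:
  M1–Joplin: 21 × 17 = 357
  M2–Nampa: 51 × 3 = 153
  M2–Joplin: 14 × 18 = 252
  M3–Boise: 5 × 4 = 20
  M3–Chico: 40 × 9 = 360
  M3–Joplin: 26 × 20 = 520
Optimal cost = 1662.
Saving = 2161 − 1662 = 499.

499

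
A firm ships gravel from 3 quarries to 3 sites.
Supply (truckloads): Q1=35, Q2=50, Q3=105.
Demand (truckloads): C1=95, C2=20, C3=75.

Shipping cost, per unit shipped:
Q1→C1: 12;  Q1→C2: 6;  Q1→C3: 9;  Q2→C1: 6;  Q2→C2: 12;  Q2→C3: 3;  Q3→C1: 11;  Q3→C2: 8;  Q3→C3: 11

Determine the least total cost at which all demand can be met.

An optimal shipping plan:
  Q1→C2: 10 × 6 = 60
  Q1→C3: 25 × 9 = 225
  Q2→C3: 50 × 3 = 150
  Q3→C1: 95 × 11 = 1045
  Q3→C2: 10 × 8 = 80
Total = 60 + 225 + 150 + 1045 + 80 = 1560.

1560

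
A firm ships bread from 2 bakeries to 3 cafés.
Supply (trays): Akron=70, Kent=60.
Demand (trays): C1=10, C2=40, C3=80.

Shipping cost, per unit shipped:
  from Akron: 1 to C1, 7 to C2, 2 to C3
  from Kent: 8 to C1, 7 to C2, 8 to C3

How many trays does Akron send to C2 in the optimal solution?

Solving gives:
  Akron→C1: 10 × 1 = 10
  Akron→C3: 60 × 2 = 120
  Kent→C2: 40 × 7 = 280
  Kent→C3: 20 × 8 = 160
Total cost = 570.
The route Akron→C2 is not used.

0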